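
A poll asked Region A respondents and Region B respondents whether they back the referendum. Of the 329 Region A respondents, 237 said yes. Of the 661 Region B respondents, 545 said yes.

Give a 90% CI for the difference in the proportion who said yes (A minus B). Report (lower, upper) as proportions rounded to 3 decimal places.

p̂₁ = 237/329 = 0.7204 and p̂₂ = 545/661 = 0.8245.
SE₁ = √(p̂₁(1−p̂₁)/n₁) = √(0.7204·0.2796/329) = 0.02474; SE₂ = √(0.8245·0.1755/661) = 0.01480.
Independent samples: SE of the difference = √(SE₁² + SE₂²) = √(0.0006120676 + 0.00021904) = 0.02883.
z* for 90% confidence is 1.645, so the margin of error is 1.645 × 0.02883 = 0.04743.
Point estimate p̂₁ − p̂₂ = 0.7204 − 0.8245 = -0.1041.
-0.1041 ± 0.04743 → (-0.152, -0.057).

(-0.152, -0.057)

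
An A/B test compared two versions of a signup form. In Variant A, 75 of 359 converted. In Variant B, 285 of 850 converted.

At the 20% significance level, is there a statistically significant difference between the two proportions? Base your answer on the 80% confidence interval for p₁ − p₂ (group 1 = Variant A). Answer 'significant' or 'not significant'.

significant

First, p̂₁ = 75/359 = 0.2089; p̂₂ = 285/850 = 0.3353.
The two standard errors are √(0.2089×0.7911/359) = 0.02146 and √(0.3353×0.6647/850) = 0.01619.
Because the samples are independent, SE_diff = √(0.02146² + 0.01619²) = 0.02688.
Using z* = 1.282 for 80%, ME = 1.282 × 0.02688 = 0.03446.
p̂₁ − p̂₂ = -0.1264; interval -0.1264 ± 0.03446 gives (-0.16086, -0.09194).
The interval (-0.16086, -0.09194) does not contain 0, so the difference is significant.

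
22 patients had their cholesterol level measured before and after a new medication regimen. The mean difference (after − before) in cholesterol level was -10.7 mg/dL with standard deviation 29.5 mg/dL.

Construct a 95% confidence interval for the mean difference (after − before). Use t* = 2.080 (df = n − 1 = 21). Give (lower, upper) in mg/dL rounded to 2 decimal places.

This is a matched-pairs design, so SE = s_d/√n = 29.5/√22 = 6.2894.
Margin = 2.080 × 6.2894 = 13.0820; the interval is -10.7 ± 13.0820 = (-23.78, 2.38).

(-23.78, 2.38)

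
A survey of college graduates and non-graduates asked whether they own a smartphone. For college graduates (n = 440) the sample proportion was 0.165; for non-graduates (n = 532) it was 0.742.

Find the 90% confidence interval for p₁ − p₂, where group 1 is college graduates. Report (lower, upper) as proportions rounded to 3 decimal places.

(-0.620, -0.534)

The two standard errors are √(0.1650×0.8350/440) = 0.01770 and √(0.7420×0.2580/532) = 0.01897.
Because the samples are independent, SE_diff = √(0.01770² + 0.01897²) = 0.02595.
Using z* = 1.645 for 90%, ME = 1.645 × 0.02595 = 0.04269.
p̂₁ − p̂₂ = -0.5770; interval -0.5770 ± 0.04269 gives (-0.620, -0.534).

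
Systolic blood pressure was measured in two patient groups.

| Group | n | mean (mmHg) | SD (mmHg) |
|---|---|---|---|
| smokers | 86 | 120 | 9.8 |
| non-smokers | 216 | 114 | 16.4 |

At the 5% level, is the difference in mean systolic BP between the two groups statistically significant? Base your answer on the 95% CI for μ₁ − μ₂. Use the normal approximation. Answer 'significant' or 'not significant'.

SE₁ = s₁/√n₁ = 9.8/√86 = 1.0568; SE₂ = 16.4/√216 = 1.1159.
Independent samples, unequal variances: SE_diff = √(SE₁² + SE₂²) = √(1.11682624 + 1.24523281) = 1.5369.
z* = 1.960, so margin of error = 1.960 × 1.5369 = 3.0123.
Difference in means = 120 − 114 = 6.0000.
6.0000 ± 3.0123 → (2.9877, 9.0123).
The interval (2.9877, 9.0123) does not contain 0, so the difference is significant.

significant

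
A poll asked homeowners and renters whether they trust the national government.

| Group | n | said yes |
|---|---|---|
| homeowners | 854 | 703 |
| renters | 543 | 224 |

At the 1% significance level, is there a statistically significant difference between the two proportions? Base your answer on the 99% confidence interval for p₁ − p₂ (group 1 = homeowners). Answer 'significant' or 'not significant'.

Sample proportions: 703/854 = 0.8232, 224/543 = 0.4125.
Each SE is √(p̂(1−p̂)/n): √(0.8232·0.1768/854) = 0.01305 and √(0.4125·0.5875/543) = 0.02113.
SE(p̂₁ − p̂₂) = √(SE₁² + SE₂²) = √(0.0001703025 + 0.0004464769) = 0.02484, since the two samples are independent.
At 99% confidence z* = 2.576; margin = 2.576 × 0.02484 = 0.06399.
The difference is 0.8232 − 0.4125 = 0.4107, so the interval is 0.4107 ± 0.06399 = (0.34671, 0.47469).
The interval (0.34671, 0.47469) does not contain 0, so the difference is significant.

significant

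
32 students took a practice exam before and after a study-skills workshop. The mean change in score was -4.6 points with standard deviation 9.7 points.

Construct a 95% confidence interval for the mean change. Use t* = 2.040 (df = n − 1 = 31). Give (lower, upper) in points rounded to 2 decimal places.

This is a matched-pairs design, so SE = s_d/√n = 9.7/√32 = 1.7147.
Margin = 2.040 × 1.7147 = 3.4980; the interval is -4.6 ± 3.4980 = (-8.10, -1.10).

(-8.10, -1.10)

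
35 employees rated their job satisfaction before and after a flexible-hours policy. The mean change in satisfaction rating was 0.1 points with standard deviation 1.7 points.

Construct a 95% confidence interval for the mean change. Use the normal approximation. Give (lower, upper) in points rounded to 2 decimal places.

(-0.46, 0.66)

Paired design: SE = s_d/√n = 1.7/√35 = 0.2874.
z* = 1.960; margin of error = 1.960 × 0.2874 = 0.5633.
0.1 ± 0.5633 → (-0.46, 0.66).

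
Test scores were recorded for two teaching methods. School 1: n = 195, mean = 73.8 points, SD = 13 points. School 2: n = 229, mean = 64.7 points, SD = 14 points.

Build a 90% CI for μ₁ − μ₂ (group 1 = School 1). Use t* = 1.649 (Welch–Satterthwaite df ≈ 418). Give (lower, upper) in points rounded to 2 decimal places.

SE₁ = s₁/√n₁ = 13/√195 = 0.9309; SE₂ = 14/√229 = 0.9251.
Independent samples, unequal variances: SE_diff = √(SE₁² + SE₂²) = √(0.86657481 + 0.85581001) = 1.3124.
t* = 1.649, so margin of error = 1.649 × 1.3124 = 2.1641.
Difference in means = 73.8 − 64.7 = 9.1000.
9.1000 ± 2.1641 → (6.94, 11.26).

(6.94, 11.26)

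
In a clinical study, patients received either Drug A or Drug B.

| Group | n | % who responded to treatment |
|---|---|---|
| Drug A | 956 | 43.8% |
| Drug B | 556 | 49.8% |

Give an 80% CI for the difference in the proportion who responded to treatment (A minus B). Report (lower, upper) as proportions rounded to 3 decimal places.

(-0.094, -0.026)

Each SE is √(p̂(1−p̂)/n): √(0.4380·0.5620/956) = 0.01605 and √(0.4980·0.5020/556) = 0.02120.
SE(p̂₁ − p̂₂) = √(SE₁² + SE₂²) = √(0.0002576025 + 0.00044944) = 0.02659, since the two samples are independent.
At 80% confidence z* = 1.282; margin = 1.282 × 0.02659 = 0.03409.
The difference is 0.4380 − 0.4980 = -0.0600, so the interval is -0.0600 ± 0.03409 = (-0.094, -0.026).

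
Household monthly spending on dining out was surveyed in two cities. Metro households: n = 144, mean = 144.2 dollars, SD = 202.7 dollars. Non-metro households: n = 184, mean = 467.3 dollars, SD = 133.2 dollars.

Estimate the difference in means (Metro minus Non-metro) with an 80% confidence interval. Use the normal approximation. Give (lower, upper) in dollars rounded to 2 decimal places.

(-348.15, -298.05)

Per-group SEs: s₁/√n₁ = 202.7/√144 = 16.8917, s₂/√n₂ = 133.2/√184 = 9.8196.
Unpooled SE of the difference: √(285.32952889 + 96.42454416) = 19.5385.
Margin of error = z* · SE = 1.282 × 19.5385 = 25.0484.
x̄₁ − x̄₂ = 144.2 − 467.3 = -323.1000.
CI: -323.1000 ± 25.0484 = (-348.15, -298.05).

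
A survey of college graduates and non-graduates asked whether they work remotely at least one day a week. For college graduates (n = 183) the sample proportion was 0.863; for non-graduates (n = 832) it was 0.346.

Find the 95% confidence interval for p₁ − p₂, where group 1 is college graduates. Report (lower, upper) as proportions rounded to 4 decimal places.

(0.4576, 0.5764)

Each SE is √(p̂(1−p̂)/n): √(0.8630·0.1370/183) = 0.02542 and √(0.3460·0.6540/832) = 0.01649.
SE(p̂₁ − p̂₂) = √(SE₁² + SE₂²) = √(0.0006461764 + 0.0002719201) = 0.03030, since the two samples are independent.
At 95% confidence z* = 1.960; margin = 1.960 × 0.03030 = 0.05939.
The difference is 0.8630 − 0.3460 = 0.5170, so the interval is 0.5170 ± 0.05939 = (0.4576, 0.5764).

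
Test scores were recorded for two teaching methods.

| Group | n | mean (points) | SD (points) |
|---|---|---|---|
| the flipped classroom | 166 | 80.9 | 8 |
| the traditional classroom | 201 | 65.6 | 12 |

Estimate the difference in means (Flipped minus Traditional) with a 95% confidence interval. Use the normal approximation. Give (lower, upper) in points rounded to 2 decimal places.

(13.24, 17.36)

Per-group SEs: s₁/√n₁ = 8/√166 = 0.6209, s₂/√n₂ = 12/√201 = 0.8464.
Unpooled SE of the difference: √(0.38551681 + 0.71639296) = 1.0497.
Margin of error = z* · SE = 1.960 × 1.0497 = 2.0574.
x̄₁ − x̄₂ = 80.9 − 65.6 = 15.3000.
CI: 15.3000 ± 2.0574 = (13.24, 17.36).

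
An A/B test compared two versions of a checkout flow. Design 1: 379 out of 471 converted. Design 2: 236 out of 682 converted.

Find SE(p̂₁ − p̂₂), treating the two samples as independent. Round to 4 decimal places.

0.0258

p̂₁ = 379/471 = 0.8047 and p̂₂ = 236/682 = 0.3460.
SE₁ = √(p̂₁(1−p̂₁)/n₁) = √(0.8047·0.1953/471) = 0.01827; SE₂ = √(0.3460·0.6540/682) = 0.01822.
Independent samples: SE of the difference = √(SE₁² + SE₂²) = √(0.0003337929 + 0.0003319684) = 0.02580.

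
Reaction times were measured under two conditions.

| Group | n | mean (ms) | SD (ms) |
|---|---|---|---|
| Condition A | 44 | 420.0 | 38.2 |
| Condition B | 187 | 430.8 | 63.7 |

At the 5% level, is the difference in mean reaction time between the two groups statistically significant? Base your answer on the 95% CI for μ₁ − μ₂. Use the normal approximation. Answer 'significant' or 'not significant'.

SE₁ = s₁/√n₁ = 38.2/√44 = 5.7589; SE₂ = 63.7/√187 = 4.6582.
Independent samples, unequal variances: SE_diff = √(SE₁² + SE₂²) = √(33.16492921 + 21.69882724) = 7.4070.
z* = 1.960, so margin of error = 1.960 × 7.4070 = 14.5177.
Difference in means = 420.0 − 430.8 = -10.8000.
-10.8000 ± 14.5177 → (-25.3177, 3.7177).
The interval (-25.3177, 3.7177) contains 0, so the difference is not significant.

not significant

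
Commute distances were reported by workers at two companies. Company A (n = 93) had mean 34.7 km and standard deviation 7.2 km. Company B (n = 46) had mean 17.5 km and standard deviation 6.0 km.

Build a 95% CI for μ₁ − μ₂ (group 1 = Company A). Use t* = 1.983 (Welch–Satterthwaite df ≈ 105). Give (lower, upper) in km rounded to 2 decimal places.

(14.90, 19.50)

Standard errors of each mean: 7.2/√93 = 0.7466 and 6.0/√46 = 0.8847.
SE(x̄₁ − x̄₂) = √(0.7466² + 0.8847²) = 1.1576 for independent samples with unequal variances.
With t* = 1.983, the margin is 1.983 × 1.1576 = 2.2955.
x̄₁ − x̄₂ = 34.7 − 17.5 = 17.2000; the interval is 17.2000 ± 2.2955 = (14.90, 19.50).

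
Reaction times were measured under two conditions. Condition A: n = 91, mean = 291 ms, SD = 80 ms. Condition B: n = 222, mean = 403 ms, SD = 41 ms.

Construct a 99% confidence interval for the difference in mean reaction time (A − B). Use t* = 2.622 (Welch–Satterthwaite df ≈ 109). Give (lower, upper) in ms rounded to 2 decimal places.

Standard errors of each mean: 80/√91 = 8.3863 and 41/√222 = 2.7517.
SE(x̄₁ − x̄₂) = √(8.3863² + 2.7517²) = 8.8262 for independent samples with unequal variances.
With t* = 2.622, the margin is 2.622 × 8.8262 = 23.1423.
x̄₁ − x̄₂ = 291 − 403 = -112.0000; the interval is -112.0000 ± 23.1423 = (-135.14, -88.86).

(-135.14, -88.86)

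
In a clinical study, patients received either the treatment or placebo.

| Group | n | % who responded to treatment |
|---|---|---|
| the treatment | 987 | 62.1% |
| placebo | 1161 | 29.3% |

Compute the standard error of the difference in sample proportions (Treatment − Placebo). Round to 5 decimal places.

0.02042

The two standard errors are √(0.6210×0.3790/987) = 0.01544 and √(0.2930×0.7070/1161) = 0.01336.
Because the samples are independent, SE_diff = √(0.01544² + 0.01336²) = 0.02042.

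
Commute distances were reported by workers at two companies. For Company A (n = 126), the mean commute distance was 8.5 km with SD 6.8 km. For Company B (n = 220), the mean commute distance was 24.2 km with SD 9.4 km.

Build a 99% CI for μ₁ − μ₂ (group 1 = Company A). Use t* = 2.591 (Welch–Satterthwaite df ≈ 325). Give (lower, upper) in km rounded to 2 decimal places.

(-17.97, -13.43)

Per-group SEs: s₁/√n₁ = 6.8/√126 = 0.6058, s₂/√n₂ = 9.4/√220 = 0.6337.
Unpooled SE of the difference: √(0.36699364 + 0.40157569) = 0.8767.
Margin of error = t* · SE = 2.591 × 0.8767 = 2.2715.
x̄₁ − x̄₂ = 8.5 − 24.2 = -15.7000.
CI: -15.7000 ± 2.2715 = (-17.97, -13.43).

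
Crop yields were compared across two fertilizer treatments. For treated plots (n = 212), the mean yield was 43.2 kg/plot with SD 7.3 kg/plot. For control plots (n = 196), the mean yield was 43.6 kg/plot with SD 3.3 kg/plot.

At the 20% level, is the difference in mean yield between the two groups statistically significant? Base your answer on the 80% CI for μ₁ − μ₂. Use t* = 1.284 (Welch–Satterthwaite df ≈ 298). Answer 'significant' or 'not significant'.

not significant

Standard errors of each mean: 7.3/√212 = 0.5014 and 3.3/√196 = 0.2357.
SE(x̄₁ − x̄₂) = √(0.5014² + 0.2357²) = 0.5540 for independent samples with unequal variances.
With t* = 1.284, the margin is 1.284 × 0.5540 = 0.7113.
x̄₁ − x̄₂ = 43.2 − 43.6 = -0.4000; the interval is -0.4000 ± 0.7113 = (-1.1113, 0.3113).
The interval (-1.1113, 0.3113) contains 0, so the difference is not significant.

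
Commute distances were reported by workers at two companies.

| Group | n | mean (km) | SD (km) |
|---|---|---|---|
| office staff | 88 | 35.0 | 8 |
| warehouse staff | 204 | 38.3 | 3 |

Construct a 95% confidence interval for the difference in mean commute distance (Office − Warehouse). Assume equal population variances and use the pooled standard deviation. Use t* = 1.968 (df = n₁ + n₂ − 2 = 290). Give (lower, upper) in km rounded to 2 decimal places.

s_p = √[((n₁−1)s₁² + (n₂−1)s₂²)/(n₁+n₂−2)] = √[(87·8² + 203·3²)/290] = 5.0498.
SE = 5.0498·√(1/88 + 1/204) = 0.6440.
With t* = 1.968, margin = 1.968 × 0.6440 = 1.2674.
x̄₁ − x̄₂ = 35.0 − 38.3 = -3.3000; interval -3.3000 ± 1.2674 = (-4.57, -2.03).

(-4.57, -2.03)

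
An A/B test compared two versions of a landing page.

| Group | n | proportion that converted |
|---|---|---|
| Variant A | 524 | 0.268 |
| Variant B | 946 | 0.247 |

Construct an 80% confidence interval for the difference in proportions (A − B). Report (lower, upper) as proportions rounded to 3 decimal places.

Each SE is √(p̂(1−p̂)/n): √(0.2680·0.7320/524) = 0.01935 and √(0.2470·0.7530/946) = 0.01402.
SE(p̂₁ − p̂₂) = √(SE₁² + SE₂²) = √(0.0003744225 + 0.0001965604) = 0.02390, since the two samples are independent.
At 80% confidence z* = 1.282; margin = 1.282 × 0.02390 = 0.03064.
The difference is 0.2680 − 0.2470 = 0.0210, so the interval is 0.0210 ± 0.03064 = (-0.010, 0.052).

(-0.010, 0.052)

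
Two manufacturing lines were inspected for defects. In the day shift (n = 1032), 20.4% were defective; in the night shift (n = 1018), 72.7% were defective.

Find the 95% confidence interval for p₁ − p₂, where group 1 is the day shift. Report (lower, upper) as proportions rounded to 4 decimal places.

SE₁ = √(p̂₁(1−p̂₁)/n₁) = √(0.2040·0.7960/1032) = 0.01254; SE₂ = √(0.7270·0.2730/1018) = 0.01396.
Independent samples: SE of the difference = √(SE₁² + SE₂²) = √(0.0001572516 + 0.0001948816) = 0.01877.
z* for 95% confidence is 1.960, so the margin of error is 1.960 × 0.01877 = 0.03679.
Point estimate p̂₁ − p̂₂ = 0.2040 − 0.7270 = -0.5230.
-0.5230 ± 0.03679 → (-0.5598, -0.4862).

(-0.5598, -0.4862)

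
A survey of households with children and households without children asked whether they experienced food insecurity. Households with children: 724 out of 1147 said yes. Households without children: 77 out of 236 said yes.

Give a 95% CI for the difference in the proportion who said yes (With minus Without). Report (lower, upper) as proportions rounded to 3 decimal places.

Sample proportions: 724/1147 = 0.6312, 77/236 = 0.3263.
Each SE is √(p̂(1−p̂)/n): √(0.6312·0.3688/1147) = 0.01425 and √(0.3263·0.6737/236) = 0.03052.
SE(p̂₁ − p̂₂) = √(SE₁² + SE₂²) = √(0.0002030625 + 0.0009314704) = 0.03368, since the two samples are independent.
At 95% confidence z* = 1.960; margin = 1.960 × 0.03368 = 0.06601.
The difference is 0.6312 − 0.3263 = 0.3049, so the interval is 0.3049 ± 0.06601 = (0.239, 0.371).

(0.239, 0.371)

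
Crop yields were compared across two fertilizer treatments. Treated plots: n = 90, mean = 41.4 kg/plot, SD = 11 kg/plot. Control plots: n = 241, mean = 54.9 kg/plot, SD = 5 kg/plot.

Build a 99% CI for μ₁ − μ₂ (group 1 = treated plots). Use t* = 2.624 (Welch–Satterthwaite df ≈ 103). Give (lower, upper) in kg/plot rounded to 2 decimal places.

(-16.66, -10.34)

Standard errors of each mean: 11/√90 = 1.1595 and 5/√241 = 0.3221.
SE(x̄₁ − x̄₂) = √(1.1595² + 0.3221²) = 1.2034 for independent samples with unequal variances.
With t* = 2.624, the margin is 2.624 × 1.2034 = 3.1577.
x̄₁ − x̄₂ = 41.4 − 54.9 = -13.5000; the interval is -13.5000 ± 3.1577 = (-16.66, -10.34).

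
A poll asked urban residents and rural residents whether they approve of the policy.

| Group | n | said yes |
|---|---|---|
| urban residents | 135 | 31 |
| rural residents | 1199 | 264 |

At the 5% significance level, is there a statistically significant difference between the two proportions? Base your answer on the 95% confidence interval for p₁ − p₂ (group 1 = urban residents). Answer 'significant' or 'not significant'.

p̂₁ = 31/135 = 0.2296 and p̂₂ = 264/1199 = 0.2202.
SE₁ = √(p̂₁(1−p̂₁)/n₁) = √(0.2296·0.7704/135) = 0.03620; SE₂ = √(0.2202·0.7798/1199) = 0.01197.
Independent samples: SE of the difference = √(SE₁² + SE₂²) = √(0.00131044 + 0.0001432809) = 0.03813.
z* for 95% confidence is 1.960, so the margin of error is 1.960 × 0.03813 = 0.07473.
Point estimate p̂₁ − p̂₂ = 0.2296 − 0.2202 = 0.0094.
0.0094 ± 0.07473 → (-0.06533, 0.08413).
The interval (-0.06533, 0.08413) contains 0, so the difference is not significant.

not significant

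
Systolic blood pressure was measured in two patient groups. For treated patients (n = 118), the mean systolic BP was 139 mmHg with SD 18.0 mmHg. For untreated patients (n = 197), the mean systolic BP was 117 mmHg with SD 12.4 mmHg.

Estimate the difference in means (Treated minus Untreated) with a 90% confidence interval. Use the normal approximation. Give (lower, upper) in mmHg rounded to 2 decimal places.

(18.91, 25.09)

SE₁ = s₁/√n₁ = 18.0/√118 = 1.6570; SE₂ = 12.4/√197 = 0.8835.
Independent samples, unequal variances: SE_diff = √(SE₁² + SE₂²) = √(2.745649 + 0.78057225) = 1.8778.
z* = 1.645, so margin of error = 1.645 × 1.8778 = 3.0890.
Difference in means = 139 − 117 = 22.0000.
22.0000 ± 3.0890 → (18.91, 25.09).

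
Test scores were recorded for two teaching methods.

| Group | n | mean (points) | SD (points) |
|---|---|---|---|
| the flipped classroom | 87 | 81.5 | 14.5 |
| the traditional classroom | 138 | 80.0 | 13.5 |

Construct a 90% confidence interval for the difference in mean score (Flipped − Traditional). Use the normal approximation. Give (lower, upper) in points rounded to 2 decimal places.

(-1.68, 4.68)

SE₁ = s₁/√n₁ = 14.5/√87 = 1.5546; SE₂ = 13.5/√138 = 1.1492.
Independent samples, unequal variances: SE_diff = √(SE₁² + SE₂²) = √(2.41678116 + 1.32066064) = 1.9332.
z* = 1.645, so margin of error = 1.645 × 1.9332 = 3.1801.
Difference in means = 81.5 − 80.0 = 1.5000.
1.5000 ± 3.1801 → (-1.68, 4.68).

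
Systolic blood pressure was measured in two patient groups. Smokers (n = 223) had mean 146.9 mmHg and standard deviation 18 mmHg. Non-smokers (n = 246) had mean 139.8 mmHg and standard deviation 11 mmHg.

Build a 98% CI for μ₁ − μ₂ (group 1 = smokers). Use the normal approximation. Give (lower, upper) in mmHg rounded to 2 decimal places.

(3.86, 10.34)

Per-group SEs: s₁/√n₁ = 18/√223 = 1.2054, s₂/√n₂ = 11/√246 = 0.7013.
Unpooled SE of the difference: √(1.45298916 + 0.49182169) = 1.3946.
Margin of error = z* · SE = 2.326 × 1.3946 = 3.2438.
x̄₁ − x̄₂ = 146.9 − 139.8 = 7.1000.
CI: 7.1000 ± 3.2438 = (3.86, 10.34).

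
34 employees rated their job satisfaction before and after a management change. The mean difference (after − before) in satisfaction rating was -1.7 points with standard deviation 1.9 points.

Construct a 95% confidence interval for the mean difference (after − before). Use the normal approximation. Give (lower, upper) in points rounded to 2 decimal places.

This is a matched-pairs design, so SE = s_d/√n = 1.9/√34 = 0.3258.
Margin = 1.960 × 0.3258 = 0.6386; the interval is -1.7 ± 0.6386 = (-2.34, -1.06).

(-2.34, -1.06)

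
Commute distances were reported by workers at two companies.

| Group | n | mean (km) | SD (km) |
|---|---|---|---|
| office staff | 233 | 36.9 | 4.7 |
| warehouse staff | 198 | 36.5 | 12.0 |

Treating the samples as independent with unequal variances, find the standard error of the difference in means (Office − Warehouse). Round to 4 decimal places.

0.9067

Per-group SEs: s₁/√n₁ = 4.7/√233 = 0.3079, s₂/√n₂ = 12.0/√198 = 0.8528.
Unpooled SE of the difference: √(0.09480241 + 0.72726784) = 0.9067.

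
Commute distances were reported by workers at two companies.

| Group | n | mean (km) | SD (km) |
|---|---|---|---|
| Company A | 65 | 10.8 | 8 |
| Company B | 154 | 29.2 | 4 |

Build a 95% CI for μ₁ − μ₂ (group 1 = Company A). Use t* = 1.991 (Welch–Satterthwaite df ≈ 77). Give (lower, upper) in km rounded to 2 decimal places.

(-20.48, -16.32)

Standard errors of each mean: 8/√65 = 0.9923 and 4/√154 = 0.3223.
SE(x̄₁ − x̄₂) = √(0.9923² + 0.3223²) = 1.0433 for independent samples with unequal variances.
With t* = 1.991, the margin is 1.991 × 1.0433 = 2.0772.
x̄₁ − x̄₂ = 10.8 − 29.2 = -18.4000; the interval is -18.4000 ± 2.0772 = (-20.48, -16.32).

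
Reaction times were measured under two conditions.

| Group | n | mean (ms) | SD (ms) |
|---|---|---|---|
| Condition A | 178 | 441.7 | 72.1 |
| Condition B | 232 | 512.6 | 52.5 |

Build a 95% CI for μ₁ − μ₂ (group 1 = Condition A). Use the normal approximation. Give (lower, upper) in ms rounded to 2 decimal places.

(-83.46, -58.34)

Standard errors of each mean: 72.1/√178 = 5.4041 and 52.5/√232 = 3.4468.
SE(x̄₁ − x̄₂) = √(5.4041² + 3.4468²) = 6.4097 for independent samples with unequal variances.
With z* = 1.960, the margin is 1.960 × 6.4097 = 12.5630.
x̄₁ − x̄₂ = 441.7 − 512.6 = -70.9000; the interval is -70.9000 ± 12.5630 = (-83.46, -58.34).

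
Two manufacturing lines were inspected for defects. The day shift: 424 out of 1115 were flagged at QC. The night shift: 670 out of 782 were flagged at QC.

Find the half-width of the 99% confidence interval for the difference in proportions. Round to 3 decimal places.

p̂₁ = 424/1115 = 0.3803 and p̂₂ = 670/782 = 0.8568.
SE₁ = √(p̂₁(1−p̂₁)/n₁) = √(0.3803·0.6197/1115) = 0.01454; SE₂ = √(0.8568·0.1432/782) = 0.01253.
Independent samples: SE of the difference = √(SE₁² + SE₂²) = √(0.0002114116 + 0.0001570009) = 0.01919.
z* for 99% confidence is 2.576, so the margin of error is 2.576 × 0.01919 = 0.04943.

0.049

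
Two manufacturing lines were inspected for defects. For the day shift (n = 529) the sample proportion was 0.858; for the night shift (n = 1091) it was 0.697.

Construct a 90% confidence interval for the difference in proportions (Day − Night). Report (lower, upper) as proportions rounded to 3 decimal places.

(0.127, 0.195)

SE₁ = √(p̂₁(1−p̂₁)/n₁) = √(0.8580·0.1420/529) = 0.01518; SE₂ = √(0.6970·0.3030/1091) = 0.01391.
Independent samples: SE of the difference = √(SE₁² + SE₂²) = √(0.0002304324 + 0.0001934881) = 0.02059.
z* for 90% confidence is 1.645, so the margin of error is 1.645 × 0.02059 = 0.03387.
Point estimate p̂₁ − p̂₂ = 0.8580 − 0.6970 = 0.1610.
0.1610 ± 0.03387 → (0.127, 0.195).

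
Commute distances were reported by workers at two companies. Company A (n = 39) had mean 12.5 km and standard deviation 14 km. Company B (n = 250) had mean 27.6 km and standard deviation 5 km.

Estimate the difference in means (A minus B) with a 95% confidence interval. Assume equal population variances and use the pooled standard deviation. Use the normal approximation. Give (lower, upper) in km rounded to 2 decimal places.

(-17.43, -12.77)

s_p = √[((n₁−1)s₁² + (n₂−1)s₂²)/(n₁+n₂−2)] = √[(38·14² + 249·5²)/287] = 6.9023.
SE = 6.9023·√(1/39 + 1/250) = 1.1883.
With z* = 1.960, margin = 1.960 × 1.1883 = 2.3291.
x̄₁ − x̄₂ = 12.5 − 27.6 = -15.1000; interval -15.1000 ± 2.3291 = (-17.43, -12.77).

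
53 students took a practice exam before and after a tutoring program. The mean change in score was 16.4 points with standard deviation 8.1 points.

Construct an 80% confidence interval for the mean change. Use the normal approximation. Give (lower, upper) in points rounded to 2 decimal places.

Paired design: SE = s_d/√n = 8.1/√53 = 1.1126.
z* = 1.282; margin of error = 1.282 × 1.1126 = 1.4264.
16.4 ± 1.4264 → (14.97, 17.83).

(14.97, 17.83)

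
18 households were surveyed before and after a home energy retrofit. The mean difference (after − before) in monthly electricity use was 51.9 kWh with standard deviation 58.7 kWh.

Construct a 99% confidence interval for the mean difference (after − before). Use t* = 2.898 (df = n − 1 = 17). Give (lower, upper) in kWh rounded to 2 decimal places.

Paired design: SE = s_d/√n = 58.7/√18 = 13.8357.
t* = 2.898; margin of error = 2.898 × 13.8357 = 40.0959.
51.9 ± 40.0959 → (11.80, 92.00).

(11.80, 92.00)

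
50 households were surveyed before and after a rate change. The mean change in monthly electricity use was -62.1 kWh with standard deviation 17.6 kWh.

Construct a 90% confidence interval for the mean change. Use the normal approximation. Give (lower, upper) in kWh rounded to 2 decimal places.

This is a matched-pairs design, so SE = s_d/√n = 17.6/√50 = 2.4890.
Margin = 1.645 × 2.4890 = 4.0944; the interval is -62.1 ± 4.0944 = (-66.19, -58.01).

(-66.19, -58.01)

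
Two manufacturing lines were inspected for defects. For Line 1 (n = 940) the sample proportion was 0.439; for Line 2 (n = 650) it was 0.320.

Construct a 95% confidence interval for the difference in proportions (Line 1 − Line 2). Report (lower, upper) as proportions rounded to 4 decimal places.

(0.0711, 0.1669)

Each SE is √(p̂(1−p̂)/n): √(0.4390·0.5610/940) = 0.01619 and √(0.3200·0.6800/650) = 0.01830.
SE(p̂₁ − p̂₂) = √(SE₁² + SE₂²) = √(0.0002621161 + 0.00033489) = 0.02443, since the two samples are independent.
At 95% confidence z* = 1.960; margin = 1.960 × 0.02443 = 0.04788.
The difference is 0.4390 − 0.3200 = 0.1190, so the interval is 0.1190 ± 0.04788 = (0.0711, 0.1669).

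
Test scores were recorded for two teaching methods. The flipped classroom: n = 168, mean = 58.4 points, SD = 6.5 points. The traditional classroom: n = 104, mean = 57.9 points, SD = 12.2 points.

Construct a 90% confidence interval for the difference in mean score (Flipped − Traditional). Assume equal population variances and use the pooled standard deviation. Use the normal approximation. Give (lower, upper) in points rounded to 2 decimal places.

s_p = √[((n₁−1)s₁² + (n₂−1)s₂²)/(n₁+n₂−2)] = √[(167·6.5² + 103·12.2²)/270] = 9.1056.
SE = 9.1056·√(1/168 + 1/104) = 1.1361.
With z* = 1.645, margin = 1.645 × 1.1361 = 1.8689.
x̄₁ − x̄₂ = 58.4 − 57.9 = 0.5000; interval 0.5000 ± 1.8689 = (-1.37, 2.37).

(-1.37, 2.37)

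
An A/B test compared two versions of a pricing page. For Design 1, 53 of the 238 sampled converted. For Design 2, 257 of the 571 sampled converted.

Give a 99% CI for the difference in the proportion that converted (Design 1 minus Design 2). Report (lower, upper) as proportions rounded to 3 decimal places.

p̂₁ = 53/238 = 0.2227 and p̂₂ = 257/571 = 0.4501.
SE₁ = √(p̂₁(1−p̂₁)/n₁) = √(0.2227·0.7773/238) = 0.02697; SE₂ = √(0.4501·0.5499/571) = 0.02082.
Independent samples: SE of the difference = √(SE₁² + SE₂²) = √(0.0007273809 + 0.0004334724) = 0.03407.
z* for 99% confidence is 2.576, so the margin of error is 2.576 × 0.03407 = 0.08776.
Point estimate p̂₁ − p̂₂ = 0.2227 − 0.4501 = -0.2274.
-0.2274 ± 0.08776 → (-0.315, -0.140).

(-0.315, -0.140)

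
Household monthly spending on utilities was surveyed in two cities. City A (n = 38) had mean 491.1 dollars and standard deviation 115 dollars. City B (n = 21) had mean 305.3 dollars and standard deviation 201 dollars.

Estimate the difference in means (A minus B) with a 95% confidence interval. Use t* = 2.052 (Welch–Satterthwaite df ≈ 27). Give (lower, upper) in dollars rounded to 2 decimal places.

(87.99, 283.61)

Standard errors of each mean: 115/√38 = 18.6555 and 201/√21 = 43.8618.
SE(x̄₁ − x̄₂) = √(18.6555² + 43.8618²) = 47.6643 for independent samples with unequal variances.
With t* = 2.052, the margin is 2.052 × 47.6643 = 97.8071.
x̄₁ − x̄₂ = 491.1 − 305.3 = 185.8000; the interval is 185.8000 ± 97.8071 = (87.99, 283.61).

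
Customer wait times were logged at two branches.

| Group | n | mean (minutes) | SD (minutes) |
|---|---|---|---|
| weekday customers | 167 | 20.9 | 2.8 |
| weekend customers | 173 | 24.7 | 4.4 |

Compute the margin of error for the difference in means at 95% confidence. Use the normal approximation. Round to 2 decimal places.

Per-group SEs: s₁/√n₁ = 2.8/√167 = 0.2167, s₂/√n₂ = 4.4/√173 = 0.3345.
Unpooled SE of the difference: √(0.04695889 + 0.11189025) = 0.3986.
Margin of error = z* · SE = 1.960 × 0.3986 = 0.7813.

0.78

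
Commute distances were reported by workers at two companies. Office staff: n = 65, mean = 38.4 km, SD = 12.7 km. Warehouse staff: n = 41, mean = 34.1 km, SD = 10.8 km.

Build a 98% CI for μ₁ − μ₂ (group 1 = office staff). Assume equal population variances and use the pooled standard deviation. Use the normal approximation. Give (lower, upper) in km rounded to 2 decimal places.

(-1.27, 9.87)

Pooled variance s_p² = [64·12.7² + 40·10.8²] / (65+41−2) = 144.1169, so s_p = 12.0049.
SE_diff = s_p·√(1/n₁ + 1/n₂) = 12.0049·√(1/65 + 1/41) = 2.3942.
z* = 2.326; margin = 2.326 × 2.3942 = 5.5689.
Difference = 38.4 − 34.1 = 4.3000.
4.3000 ± 5.5689 → (-1.27, 9.87).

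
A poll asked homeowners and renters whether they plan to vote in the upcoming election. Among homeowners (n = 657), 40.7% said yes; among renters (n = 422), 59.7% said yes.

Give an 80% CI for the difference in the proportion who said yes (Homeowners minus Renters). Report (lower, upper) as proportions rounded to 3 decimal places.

SE₁ = √(p̂₁(1−p̂₁)/n₁) = √(0.4070·0.5930/657) = 0.01917; SE₂ = √(0.5970·0.4030/422) = 0.02388.
Independent samples: SE of the difference = √(SE₁² + SE₂²) = √(0.0003674889 + 0.0005702544) = 0.03062.
z* for 80% confidence is 1.282, so the margin of error is 1.282 × 0.03062 = 0.03925.
Point estimate p̂₁ − p̂₂ = 0.4070 − 0.5970 = -0.1900.
-0.1900 ± 0.03925 → (-0.229, -0.151).

(-0.229, -0.151)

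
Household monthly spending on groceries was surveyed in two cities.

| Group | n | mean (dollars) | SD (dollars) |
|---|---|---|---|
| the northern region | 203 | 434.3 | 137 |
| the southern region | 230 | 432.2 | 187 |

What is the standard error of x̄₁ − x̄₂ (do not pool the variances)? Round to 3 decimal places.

15.636

Standard errors of each mean: 137/√203 = 9.6155 and 187/√230 = 12.3304.
SE(x̄₁ − x̄₂) = √(9.6155² + 12.3304²) = 15.6364 for independent samples with unequal variances.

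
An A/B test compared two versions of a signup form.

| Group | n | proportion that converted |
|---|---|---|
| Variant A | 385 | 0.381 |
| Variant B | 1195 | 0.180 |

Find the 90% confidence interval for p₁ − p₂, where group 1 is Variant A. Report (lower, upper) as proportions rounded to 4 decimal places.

(0.1564, 0.2456)

Each SE is √(p̂(1−p̂)/n): √(0.3810·0.6190/385) = 0.02475 and √(0.1800·0.8200/1195) = 0.01111.
SE(p̂₁ − p̂₂) = √(SE₁² + SE₂²) = √(0.0006125625 + 0.0001234321) = 0.02713, since the two samples are independent.
At 90% confidence z* = 1.645; margin = 1.645 × 0.02713 = 0.04463.
The difference is 0.3810 − 0.1800 = 0.2010, so the interval is 0.2010 ± 0.04463 = (0.1564, 0.2456).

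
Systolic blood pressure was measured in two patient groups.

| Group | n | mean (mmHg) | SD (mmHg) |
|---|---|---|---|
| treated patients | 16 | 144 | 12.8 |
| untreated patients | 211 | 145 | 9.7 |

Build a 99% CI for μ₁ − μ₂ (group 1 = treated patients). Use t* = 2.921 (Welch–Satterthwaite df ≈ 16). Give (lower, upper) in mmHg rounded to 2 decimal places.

Standard errors of each mean: 12.8/√16 = 3.2000 and 9.7/√211 = 0.6678.
SE(x̄₁ − x̄₂) = √(3.2000² + 0.6678²) = 3.2689 for independent samples with unequal variances.
With t* = 2.921, the margin is 2.921 × 3.2689 = 9.5485.
x̄₁ − x̄₂ = 144 − 145 = -1.0000; the interval is -1.0000 ± 9.5485 = (-10.55, 8.55).

(-10.55, 8.55)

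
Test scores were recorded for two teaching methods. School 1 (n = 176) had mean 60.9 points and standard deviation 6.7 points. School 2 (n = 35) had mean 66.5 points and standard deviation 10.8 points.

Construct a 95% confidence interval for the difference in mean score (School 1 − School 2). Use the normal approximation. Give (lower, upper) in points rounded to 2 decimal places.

(-9.31, -1.89)

Per-group SEs: s₁/√n₁ = 6.7/√176 = 0.5050, s₂/√n₂ = 10.8/√35 = 1.8255.
Unpooled SE of the difference: √(0.255025 + 3.33245025) = 1.8941.
Margin of error = z* · SE = 1.960 × 1.8941 = 3.7124.
x̄₁ − x̄₂ = 60.9 − 66.5 = -5.6000.
CI: -5.6000 ± 3.7124 = (-9.31, -1.89).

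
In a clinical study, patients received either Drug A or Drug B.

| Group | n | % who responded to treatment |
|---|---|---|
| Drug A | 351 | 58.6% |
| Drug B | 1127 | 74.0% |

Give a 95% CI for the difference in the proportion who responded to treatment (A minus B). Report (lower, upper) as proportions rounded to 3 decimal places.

SE₁ = √(p̂₁(1−p̂₁)/n₁) = √(0.5860·0.4140/351) = 0.02629; SE₂ = √(0.7400·0.2600/1127) = 0.01307.
Independent samples: SE of the difference = √(SE₁² + SE₂²) = √(0.0006911641 + 0.0001708249) = 0.02936.
z* for 95% confidence is 1.960, so the margin of error is 1.960 × 0.02936 = 0.05755.
Point estimate p̂₁ − p̂₂ = 0.5860 − 0.7400 = -0.1540.
-0.1540 ± 0.05755 → (-0.212, -0.096).

(-0.212, -0.096)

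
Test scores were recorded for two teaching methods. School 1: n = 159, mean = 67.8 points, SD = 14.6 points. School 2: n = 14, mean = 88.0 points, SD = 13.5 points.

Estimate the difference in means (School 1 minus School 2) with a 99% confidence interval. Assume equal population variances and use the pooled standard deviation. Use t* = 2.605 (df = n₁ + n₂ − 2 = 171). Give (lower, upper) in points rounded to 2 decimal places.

Pooled variance s_p² = [158·14.6² + 13·13.5²] / (159+14−2) = 210.8101, so s_p = 14.5193.
SE_diff = s_p·√(1/n₁ + 1/n₂) = 14.5193·√(1/159 + 1/14) = 4.0477.
t* = 2.605; margin = 2.605 × 4.0477 = 10.5443.
Difference = 67.8 − 88.0 = -20.2000.
-20.2000 ± 10.5443 → (-30.74, -9.66).

(-30.74, -9.66)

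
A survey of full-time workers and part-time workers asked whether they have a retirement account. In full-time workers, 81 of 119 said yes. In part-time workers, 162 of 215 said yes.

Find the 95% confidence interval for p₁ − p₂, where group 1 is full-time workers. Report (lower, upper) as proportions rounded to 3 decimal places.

(-0.174, 0.029)

First, p̂₁ = 81/119 = 0.6807; p̂₂ = 162/215 = 0.7535.
The two standard errors are √(0.6807×0.3193/119) = 0.04274 and √(0.7535×0.2465/215) = 0.02939.
Because the samples are independent, SE_diff = √(0.04274² + 0.02939²) = 0.05187.
Using z* = 1.960 for 95%, ME = 1.960 × 0.05187 = 0.10167.
p̂₁ − p̂₂ = -0.0728; interval -0.0728 ± 0.10167 gives (-0.174, 0.029).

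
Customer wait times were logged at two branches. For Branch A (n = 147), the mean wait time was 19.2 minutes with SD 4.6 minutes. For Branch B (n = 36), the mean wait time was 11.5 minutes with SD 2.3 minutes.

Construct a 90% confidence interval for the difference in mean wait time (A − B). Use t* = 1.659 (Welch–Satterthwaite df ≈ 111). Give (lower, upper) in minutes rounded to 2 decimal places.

Per-group SEs: s₁/√n₁ = 4.6/√147 = 0.3794, s₂/√n₂ = 2.3/√36 = 0.3833.
Unpooled SE of the difference: √(0.14394436 + 0.14691889) = 0.5393.
Margin of error = t* · SE = 1.659 × 0.5393 = 0.8947.
x̄₁ − x̄₂ = 19.2 − 11.5 = 7.7000.
CI: 7.7000 ± 0.8947 = (6.81, 8.59).

(6.81, 8.59)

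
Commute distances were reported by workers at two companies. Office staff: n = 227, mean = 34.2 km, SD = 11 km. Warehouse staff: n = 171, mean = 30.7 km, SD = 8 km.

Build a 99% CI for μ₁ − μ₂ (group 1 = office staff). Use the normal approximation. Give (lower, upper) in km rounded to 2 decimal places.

Standard errors of each mean: 11/√227 = 0.7301 and 8/√171 = 0.6118.
SE(x̄₁ − x̄₂) = √(0.7301² + 0.6118²) = 0.9525 for independent samples with unequal variances.
With z* = 2.576, the margin is 2.576 × 0.9525 = 2.4536.
x̄₁ − x̄₂ = 34.2 − 30.7 = 3.5000; the interval is 3.5000 ± 2.4536 = (1.05, 5.95).

(1.05, 5.95)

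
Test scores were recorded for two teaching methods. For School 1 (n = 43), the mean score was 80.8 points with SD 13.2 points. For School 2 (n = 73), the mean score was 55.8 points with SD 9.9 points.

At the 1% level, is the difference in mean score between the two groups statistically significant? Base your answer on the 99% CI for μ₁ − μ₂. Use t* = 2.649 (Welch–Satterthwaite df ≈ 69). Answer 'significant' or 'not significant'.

significant

SE₁ = s₁/√n₁ = 13.2/√43 = 2.0130; SE₂ = 9.9/√73 = 1.1587.
Independent samples, unequal variances: SE_diff = √(SE₁² + SE₂²) = √(4.052169 + 1.34258569) = 2.3227.
t* = 2.649, so margin of error = 2.649 × 2.3227 = 6.1528.
Difference in means = 80.8 − 55.8 = 25.0000.
25.0000 ± 6.1528 → (18.8472, 31.1528).
The interval (18.8472, 31.1528) does not contain 0, so the difference is significant.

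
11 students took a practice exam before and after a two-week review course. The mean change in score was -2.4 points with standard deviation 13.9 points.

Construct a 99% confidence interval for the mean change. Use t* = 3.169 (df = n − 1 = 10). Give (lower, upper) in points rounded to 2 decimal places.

(-15.68, 10.88)

Paired design: SE = s_d/√n = 13.9/√11 = 4.1910.
t* = 3.169; margin of error = 3.169 × 4.1910 = 13.2813.
-2.4 ± 13.2813 → (-15.68, 10.88).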